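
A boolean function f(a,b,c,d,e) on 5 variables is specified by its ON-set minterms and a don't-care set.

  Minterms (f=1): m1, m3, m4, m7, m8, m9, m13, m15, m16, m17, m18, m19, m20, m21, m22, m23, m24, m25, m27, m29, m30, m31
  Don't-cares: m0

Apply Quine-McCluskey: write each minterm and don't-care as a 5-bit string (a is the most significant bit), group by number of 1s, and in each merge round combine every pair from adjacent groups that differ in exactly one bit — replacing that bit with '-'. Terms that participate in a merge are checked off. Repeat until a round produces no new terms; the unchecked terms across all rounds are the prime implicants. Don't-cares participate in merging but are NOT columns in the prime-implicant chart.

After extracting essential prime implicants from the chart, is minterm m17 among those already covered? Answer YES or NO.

size-2^0 implicants → 00000(✓)  00001(✓)  00011(✓)  00100(✓)  00111(✓)  01000(✓)  01001(✓)  01101(✓)  01111(✓)  10000(✓)  10001(✓)  10010(✓)  10011(✓)  10100(✓)  10101(✓)  10110(✓)  10111(✓)  11000(✓)  11001(✓)  11011(✓)  11101(✓)  11110(✓)  11111(✓)
size-2^1 implicants → -0000(✓)  -0001(✓)  -0011(✓)  -0100(✓)  -0111(✓)  -1000(✓)  -1001(✓)  -1101(✓)  -1111(✓)  0-000(✓)  0-001(✓)  0-111(✓)  00-00(✓)  00-11(✓)  000-1(✓)  0000-(✓)  01-01(✓)  0100-(✓)  011-1(✓)  1-000(✓)  1-001(✓)  1-011(✓)  1-101(✓)  1-110(✓)  1-111(✓)  10-00(✓)  10-01(✓)  10-10(✓)  10-11(✓)  100-0(✓)  100-1(✓)  1000-(✓)  1001-(✓)  101-0(✓)  101-1(✓)  1010-(✓)  1011-(✓)  11-01(✓)  11-11(✓)  110-1(✓)  1100-(✓)  111-1(✓)  1111-(✓)
size-2^2 implicants → --000(✓)  --001(✓)  --111  -0-00  -0-11  -00-1  -000-(✓)  -1-01  -100-(✓)  -11-1  0-00-(✓)  1--01(✓)  1--11(✓)  1-0-1(✓)  1-00-(✓)  1-1-1(✓)  1-11-  10--0(✓)  10--1(✓)  10-0-(✓)  10-1-(✓)  100--(✓)  101--(✓)  11--1(✓)
size-2^3 implicants → --00-  1---1  10---
Unchecked terms (primes): --00-, --111, -0-00, -0-11, -00-1, -1-01, -11-1, 1---1, 1-11-, 10---
Minterm coverage:
  m1 ⊆ --00-,-00-1
  m3 ⊆ -0-11,-00-1
  m4 ⊆ -0-00 [E]
  m7 ⊆ --111,-0-11
  m8 ⊆ --00- [E]
  m9 ⊆ --00-,-1-01
  m13 ⊆ -1-01,-11-1
  m15 ⊆ --111,-11-1
  m16 ⊆ --00-,-0-00,10---
  m17 ⊆ --00-,-00-1,1---1,10---
  m18 ⊆ 10--- [E]
  m19 ⊆ -0-11,-00-1,1---1,10---
  m20 ⊆ -0-00,10---
  m21 ⊆ 1---1,10---
  m22 ⊆ 1-11-,10---
  m23 ⊆ --111,-0-11,1---1,1-11-,10---
  m24 ⊆ --00- [E]
  m25 ⊆ --00-,-1-01,1---1
  m27 ⊆ 1---1 [E]
  m29 ⊆ -1-01,-11-1,1---1
  m30 ⊆ 1-11- [E]
  m31 ⊆ --111,-11-1,1---1,1-11-
E = {--00-, -0-00, 1---1, 1-11-, 10---}

YES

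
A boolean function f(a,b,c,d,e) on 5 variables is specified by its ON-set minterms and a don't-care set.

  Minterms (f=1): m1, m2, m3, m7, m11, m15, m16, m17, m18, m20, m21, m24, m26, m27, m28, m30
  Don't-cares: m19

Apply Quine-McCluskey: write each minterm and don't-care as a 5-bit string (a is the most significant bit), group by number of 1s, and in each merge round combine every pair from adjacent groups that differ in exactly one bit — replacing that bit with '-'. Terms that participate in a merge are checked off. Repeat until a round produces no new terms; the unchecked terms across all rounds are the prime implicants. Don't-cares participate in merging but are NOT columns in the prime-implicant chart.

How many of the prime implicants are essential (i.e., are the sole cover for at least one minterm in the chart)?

5

[col 0] 00001*, 00010*, 00011*, 00111*, 01011*, 01111*, 10000*, 10001*, 10010*, 10011*, 10100*, 10101*, 11000*, 11010*, 11011*, 11100*, 11110*
[col 1] -0001*, -0010*, -0011*, -1011*, 0-011*, 0-111*, 00-11*, 000-1*, 0001-*, 01-11*, 1-000*, 1-010*, 1-011*, 1-100*, 10-00*, 10-01*, 100-0*, 100-1*, 1000-*, 1001-*, 1010-*, 11-00*, 11-10*, 110-0*, 1101-*, 111-0*
[col 2] --011, -00-1, -001-, 0--11, 1--00, 1-0-0, 1-01-, 10-0-, 100--, 11--0
Prime implicants: --011, -00-1, -001-, 0--11, 1--00, 1-0-0, 1-01-, 10-0-, 100--, 11--0
PI chart (minterm → PIs covering it):
  1 | -00-1  (sole → essential)
  2 | -001-  (sole → essential)
  3 | --011,-00-1,-001-,0--11
  7 | 0--11  (sole → essential)
  11 | --011,0--11
  15 | 0--11  (sole → essential)
  16 | 1--00,1-0-0,10-0-,100--
  17 | -00-1,10-0-,100--
  18 | -001-,1-0-0,1-01-,100--
  20 | 1--00,10-0-
  21 | 10-0-  (sole → essential)
  24 | 1--00,1-0-0,11--0
  26 | 1-0-0,1-01-,11--0
  27 | --011,1-01-
  28 | 1--00,11--0
  30 | 11--0  (sole → essential)
Essential prime implicants: -00-1, -001-, 0--11, 10-0-, 11--0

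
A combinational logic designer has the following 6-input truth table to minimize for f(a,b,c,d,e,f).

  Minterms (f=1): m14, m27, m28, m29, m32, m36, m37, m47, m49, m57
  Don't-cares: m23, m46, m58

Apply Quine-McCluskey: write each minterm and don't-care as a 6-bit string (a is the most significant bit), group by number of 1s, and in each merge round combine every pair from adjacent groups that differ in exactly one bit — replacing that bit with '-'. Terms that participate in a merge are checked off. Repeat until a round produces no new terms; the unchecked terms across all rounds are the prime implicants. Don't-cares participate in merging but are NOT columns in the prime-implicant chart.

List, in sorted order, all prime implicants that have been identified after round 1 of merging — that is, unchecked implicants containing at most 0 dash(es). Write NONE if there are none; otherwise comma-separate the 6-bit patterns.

Round 0: 001110✓ 010111 011011 011100✓ 011101✓ 100000✓ 100100✓ 100101✓ 101110✓ 101111✓ 110001✓ 111001✓ 111010
Round 1: -01110 01110- 100-00 10010- 10111- 11-001
PIs = {-01110, 010111, 011011, 01110-, 100-00, 10010-, 10111-, 11-001, 111010}

010111, 011011, 111010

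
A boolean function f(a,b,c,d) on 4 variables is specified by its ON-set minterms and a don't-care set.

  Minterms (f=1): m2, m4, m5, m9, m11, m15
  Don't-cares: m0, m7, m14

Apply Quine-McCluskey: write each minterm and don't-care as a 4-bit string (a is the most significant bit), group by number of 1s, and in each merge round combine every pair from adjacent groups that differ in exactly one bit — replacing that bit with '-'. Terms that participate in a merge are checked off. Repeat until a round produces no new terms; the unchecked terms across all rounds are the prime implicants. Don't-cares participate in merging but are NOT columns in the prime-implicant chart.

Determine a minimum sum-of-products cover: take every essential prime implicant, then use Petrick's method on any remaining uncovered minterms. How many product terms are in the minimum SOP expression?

[col 0] 0000*, 0010*, 0100*, 0101*, 0111*, 1001*, 1011*, 1110*, 1111*
[col 1] -111, 0-00, 00-0, 01-1, 010-, 1-11, 10-1, 111-
Prime implicants: -111, 0-00, 00-0, 01-1, 010-, 1-11, 10-1, 111-
PI chart (minterm → PIs covering it):
  2 | 00-0  (sole → essential)
  4 | 0-00,010-
  5 | 01-1,010-
  9 | 10-1  (sole → essential)
  11 | 1-11,10-1
  15 | -111,1-11,111-
Essential prime implicants: 00-0, 10-1
Petrick residual → -111, 010-
Minimum SOP uses 4 PIs: bcd + a'b'd' + a'bc' + ab'd

4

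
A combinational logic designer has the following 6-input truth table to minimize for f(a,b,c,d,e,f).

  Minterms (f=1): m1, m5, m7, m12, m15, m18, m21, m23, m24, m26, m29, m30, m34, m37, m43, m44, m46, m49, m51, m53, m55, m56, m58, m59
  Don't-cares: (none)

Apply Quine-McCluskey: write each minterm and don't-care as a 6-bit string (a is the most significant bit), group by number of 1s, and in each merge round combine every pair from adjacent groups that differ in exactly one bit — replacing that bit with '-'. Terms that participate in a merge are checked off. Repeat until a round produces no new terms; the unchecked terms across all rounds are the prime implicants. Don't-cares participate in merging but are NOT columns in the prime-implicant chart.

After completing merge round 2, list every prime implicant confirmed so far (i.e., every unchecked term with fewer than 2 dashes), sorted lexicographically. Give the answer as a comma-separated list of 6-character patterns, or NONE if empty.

Round 0: 000001✓ 000101✓ 000111✓ 001100✓ 001111✓ 010010✓ 010101✓ 010111✓ 011000✓ 011010✓ 011101✓ 011110✓ 100010 100101✓ 101011✓ 101100✓ 101110✓ 110001✓ 110011✓ 110101✓ 110111✓ 111000✓ 111010✓ 111011✓
Round 1: -00101✓ -01100 -10101✓ -10111✓ -11000✓ -11010✓ 0-0101✓ 0-0111✓ 00-111 000-01 0001-1✓ 01-010 01-101 0101-1✓ 011-10 0110-0✓ 1-0101✓ 1-1011 1011-0 11-011 110-01✓ 110-11✓ 1100-1✓ 1101-1✓ 1110-0✓ 11101-
Round 2: --0101 -101-1 -110-0 0-01-1 110--1
PIs = {--0101, -01100, -101-1, -110-0, 0-01-1, 00-111, 000-01, 01-010, 01-101, 011-10, 1-1011, 100010, 1011-0, 11-011, 110--1, 11101-}

-01100, 00-111, 000-01, 01-010, 01-101, 011-10, 1-1011, 100010, 1011-0, 11-011, 11101-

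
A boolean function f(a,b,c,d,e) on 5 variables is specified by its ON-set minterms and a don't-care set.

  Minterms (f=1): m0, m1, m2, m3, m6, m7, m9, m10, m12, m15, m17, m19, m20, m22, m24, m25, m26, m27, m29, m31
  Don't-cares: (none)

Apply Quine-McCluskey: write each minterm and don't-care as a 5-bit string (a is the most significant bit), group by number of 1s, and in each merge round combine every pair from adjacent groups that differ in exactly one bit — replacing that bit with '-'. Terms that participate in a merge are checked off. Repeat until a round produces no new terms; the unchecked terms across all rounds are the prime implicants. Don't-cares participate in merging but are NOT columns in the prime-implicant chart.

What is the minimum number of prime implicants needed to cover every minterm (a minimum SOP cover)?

10

[col 0] 00000*, 00001*, 00010*, 00011*, 00110*, 00111*, 01001*, 01010*, 01100, 01111*, 10001*, 10011*, 10100*, 10110*, 11000*, 11001*, 11010*, 11011*, 11101*, 11111*
[col 1] -0001*, -0011*, -0110, -1001*, -1010, -1111, 0-001*, 0-010, 0-111, 00-10*, 00-11*, 000-0*, 000-1*, 0000-*, 0001-*, 0011-*, 1-001*, 1-011*, 100-1*, 101-0, 11-01*, 11-11*, 110-0*, 110-1*, 1100-*, 1101-*, 111-1*
[col 2] --001, -00-1, 00-1-, 000--, 1-0-1, 11--1, 110--
Prime implicants: --001, -00-1, -0110, -1010, -1111, 0-010, 0-111, 00-1-, 000--, 01100, 1-0-1, 101-0, 11--1, 110--
PI chart (minterm → PIs covering it):
  0 | 000--  (sole → essential)
  1 | --001,-00-1,000--
  2 | 0-010,00-1-,000--
  3 | -00-1,00-1-,000--
  6 | -0110,00-1-
  7 | 0-111,00-1-
  9 | --001  (sole → essential)
  10 | -1010,0-010
  12 | 01100  (sole → essential)
  15 | -1111,0-111
  17 | --001,-00-1,1-0-1
  19 | -00-1,1-0-1
  20 | 101-0  (sole → essential)
  22 | -0110,101-0
  24 | 110--  (sole → essential)
  25 | --001,1-0-1,11--1,110--
  26 | -1010,110--
  27 | 1-0-1,11--1,110--
  29 | 11--1  (sole → essential)
  31 | -1111,11--1
Essential prime implicants: --001, 000--, 01100, 101-0, 11--1, 110--
Petrick residual → -00-1, -0110, -1010, 0-111
Minimum SOP uses 10 PIs: c'd'e + b'c'e + b'cde' + bc'de' + a'cde + a'b'c' + a'bcd'e' + ab'ce' + abe + abc'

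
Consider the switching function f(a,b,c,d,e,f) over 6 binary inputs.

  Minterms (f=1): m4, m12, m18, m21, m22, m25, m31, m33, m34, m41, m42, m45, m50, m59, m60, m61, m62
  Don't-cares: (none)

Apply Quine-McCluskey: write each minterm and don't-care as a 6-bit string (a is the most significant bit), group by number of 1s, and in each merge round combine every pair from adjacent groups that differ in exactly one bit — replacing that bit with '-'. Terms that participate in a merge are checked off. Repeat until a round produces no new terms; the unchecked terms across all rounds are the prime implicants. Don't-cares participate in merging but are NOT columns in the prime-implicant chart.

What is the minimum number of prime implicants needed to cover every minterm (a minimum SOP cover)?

11

size-2^0 implicants → 000100(✓)  001100(✓)  010010(✓)  010101  010110(✓)  011001  011111  100001(✓)  100010(✓)  101001(✓)  101010(✓)  101101(✓)  110010(✓)  111011  111100(✓)  111101(✓)  111110(✓)
size-2^1 implicants → -10010  00-100  010-10  1-0010  1-1101  10-001  10-010  101-01  1111-0  11110-
Unchecked terms (primes): -10010, 00-100, 010-10, 010101, 011001, 011111, 1-0010, 1-1101, 10-001, 10-010, 101-01, 111011, 1111-0, 11110-
Minterm coverage:
  m4 ⊆ 00-100 [E]
  m12 ⊆ 00-100 [E]
  m18 ⊆ -10010,010-10
  m21 ⊆ 010101 [E]
  m22 ⊆ 010-10 [E]
  m25 ⊆ 011001 [E]
  m31 ⊆ 011111 [E]
  m33 ⊆ 10-001 [E]
  m34 ⊆ 1-0010,10-010
  m41 ⊆ 10-001,101-01
  m42 ⊆ 10-010 [E]
  m45 ⊆ 1-1101,101-01
  m50 ⊆ -10010,1-0010
  m59 ⊆ 111011 [E]
  m60 ⊆ 1111-0,11110-
  m61 ⊆ 1-1101,11110-
  m62 ⊆ 1111-0 [E]
E = {00-100, 010-10, 010101, 011001, 011111, 10-001, 10-010, 111011, 1111-0}
Petrick residual → -10010, 1-1101
Cover = bc'd'ef' + a'b'de'f' + a'bc'ef' + a'bc'de'f + a'bcd'e'f + a'bcdef + acde'f + ab'd'e'f + ab'd'ef' + abcd'ef + abcdf'  |cover|=11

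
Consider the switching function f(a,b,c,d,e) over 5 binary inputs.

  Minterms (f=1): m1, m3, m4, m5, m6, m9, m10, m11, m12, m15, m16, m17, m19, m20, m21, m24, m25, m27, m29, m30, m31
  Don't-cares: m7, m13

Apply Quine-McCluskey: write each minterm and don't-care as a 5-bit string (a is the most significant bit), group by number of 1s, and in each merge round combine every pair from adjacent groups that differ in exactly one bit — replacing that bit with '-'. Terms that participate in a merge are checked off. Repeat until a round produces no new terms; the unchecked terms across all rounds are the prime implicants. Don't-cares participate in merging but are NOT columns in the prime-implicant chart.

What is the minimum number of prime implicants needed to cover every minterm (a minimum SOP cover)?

8

size-2^0 implicants → 00001(✓)  00011(✓)  00100(✓)  00101(✓)  00110(✓)  00111(✓)  01001(✓)  01010(✓)  01011(✓)  01100(✓)  01101(✓)  01111(✓)  10000(✓)  10001(✓)  10011(✓)  10100(✓)  10101(✓)  11000(✓)  11001(✓)  11011(✓)  11101(✓)  11110(✓)  11111(✓)
size-2^1 implicants → -0001(✓)  -0011(✓)  -0100(✓)  -0101(✓)  -1001(✓)  -1011(✓)  -1101(✓)  -1111(✓)  0-001(✓)  0-011(✓)  0-100(✓)  0-101(✓)  0-111(✓)  00-01(✓)  00-11(✓)  000-1(✓)  001-0(✓)  001-1(✓)  0010-(✓)  0011-(✓)  01-01(✓)  01-11(✓)  010-1(✓)  0101-  011-1(✓)  0110-(✓)  1-000(✓)  1-001(✓)  1-011(✓)  1-101(✓)  10-00(✓)  10-01(✓)  100-1(✓)  1000-(✓)  1010-(✓)  11-01(✓)  11-11(✓)  110-1(✓)  1100-(✓)  111-1(✓)  1111-
size-2^2 implicants → --001(✓)  --011(✓)  --101(✓)  -0-01(✓)  -00-1(✓)  -010-  -1-01(✓)  -1-11(✓)  -10-1(✓)  -11-1(✓)  0--01(✓)  0--11(✓)  0-0-1(✓)  0-1-1(✓)  0-10-  00--1(✓)  001--  01--1(✓)  1--01(✓)  1-0-1(✓)  1-00-  10-0-  11--1(✓)
size-2^3 implicants → ---01  --0-1  -1--1  0---1
Unchecked terms (primes): ---01, --0-1, -010-, -1--1, 0---1, 0-10-, 001--, 0101-, 1-00-, 10-0-, 1111-
Minterm coverage:
  m1 ⊆ ---01,--0-1,0---1
  m3 ⊆ --0-1,0---1
  m4 ⊆ -010-,0-10-,001--
  m5 ⊆ ---01,-010-,0---1,0-10-,001--
  m6 ⊆ 001-- [E]
  m9 ⊆ ---01,--0-1,-1--1,0---1
  m10 ⊆ 0101- [E]
  m11 ⊆ --0-1,-1--1,0---1,0101-
  m12 ⊆ 0-10- [E]
  m15 ⊆ -1--1,0---1
  m16 ⊆ 1-00-,10-0-
  m17 ⊆ ---01,--0-1,1-00-,10-0-
  m19 ⊆ --0-1 [E]
  m20 ⊆ -010-,10-0-
  m21 ⊆ ---01,-010-,10-0-
  m24 ⊆ 1-00- [E]
  m25 ⊆ ---01,--0-1,-1--1,1-00-
  m27 ⊆ --0-1,-1--1
  m29 ⊆ ---01,-1--1
  m30 ⊆ 1111- [E]
  m31 ⊆ -1--1,1111-
E = {--0-1, 0-10-, 001--, 0101-, 1-00-, 1111-}
Petrick residual → -010-, -1--1
Cover = c'e + b'cd' + be + a'cd' + a'b'c + a'bc'd + ac'd' + abcd  |cover|=8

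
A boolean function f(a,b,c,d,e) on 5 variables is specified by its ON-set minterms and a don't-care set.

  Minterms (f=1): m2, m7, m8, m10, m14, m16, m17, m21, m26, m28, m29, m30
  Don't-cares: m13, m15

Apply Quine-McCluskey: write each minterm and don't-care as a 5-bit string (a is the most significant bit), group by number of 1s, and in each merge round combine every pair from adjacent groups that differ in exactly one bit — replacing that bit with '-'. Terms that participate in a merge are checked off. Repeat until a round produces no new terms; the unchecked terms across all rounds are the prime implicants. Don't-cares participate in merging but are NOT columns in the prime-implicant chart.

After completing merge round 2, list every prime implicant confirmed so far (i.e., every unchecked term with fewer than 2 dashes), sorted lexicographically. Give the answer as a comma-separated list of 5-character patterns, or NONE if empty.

[col 0] 00010*, 00111*, 01000*, 01010*, 01101*, 01110*, 01111*, 10000*, 10001*, 10101*, 11010*, 11100*, 11101*, 11110*
[col 1] -1010*, -1101, -1110*, 0-010, 0-111, 01-10*, 010-0, 011-1, 0111-, 1-101, 10-01, 1000-, 11-10*, 111-0, 1110-
[col 2] -1-10
Prime implicants: -1-10, -1101, 0-010, 0-111, 010-0, 011-1, 0111-, 1-101, 10-01, 1000-, 111-0, 1110-

-1101, 0-010, 0-111, 010-0, 011-1, 0111-, 1-101, 10-01, 1000-, 111-0, 1110-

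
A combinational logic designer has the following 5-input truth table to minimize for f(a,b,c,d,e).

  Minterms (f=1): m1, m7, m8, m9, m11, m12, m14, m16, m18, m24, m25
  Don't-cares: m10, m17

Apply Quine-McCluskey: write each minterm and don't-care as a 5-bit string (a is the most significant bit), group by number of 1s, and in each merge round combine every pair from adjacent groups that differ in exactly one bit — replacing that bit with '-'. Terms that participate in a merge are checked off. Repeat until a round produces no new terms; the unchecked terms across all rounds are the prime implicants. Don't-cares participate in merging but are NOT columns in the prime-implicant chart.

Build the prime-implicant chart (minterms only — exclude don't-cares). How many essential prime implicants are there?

5

size-2^0 implicants → 00001(✓)  00111  01000(✓)  01001(✓)  01010(✓)  01011(✓)  01100(✓)  01110(✓)  10000(✓)  10001(✓)  10010(✓)  11000(✓)  11001(✓)
size-2^1 implicants → -0001(✓)  -1000(✓)  -1001(✓)  0-001(✓)  01-00(✓)  01-10(✓)  010-0(✓)  010-1(✓)  0100-(✓)  0101-(✓)  011-0(✓)  1-000(✓)  1-001(✓)  100-0  1000-(✓)  1100-(✓)
size-2^2 implicants → --001  -100-  01--0  010--  1-00-
Unchecked terms (primes): --001, -100-, 00111, 01--0, 010--, 1-00-, 100-0
Minterm coverage:
  m1 ⊆ --001 [E]
  m7 ⊆ 00111 [E]
  m8 ⊆ -100-,01--0,010--
  m9 ⊆ --001,-100-,010--
  m11 ⊆ 010-- [E]
  m12 ⊆ 01--0 [E]
  m14 ⊆ 01--0 [E]
  m16 ⊆ 1-00-,100-0
  m18 ⊆ 100-0 [E]
  m24 ⊆ -100-,1-00-
  m25 ⊆ --001,-100-,1-00-
E = {--001, 00111, 01--0, 010--, 100-0}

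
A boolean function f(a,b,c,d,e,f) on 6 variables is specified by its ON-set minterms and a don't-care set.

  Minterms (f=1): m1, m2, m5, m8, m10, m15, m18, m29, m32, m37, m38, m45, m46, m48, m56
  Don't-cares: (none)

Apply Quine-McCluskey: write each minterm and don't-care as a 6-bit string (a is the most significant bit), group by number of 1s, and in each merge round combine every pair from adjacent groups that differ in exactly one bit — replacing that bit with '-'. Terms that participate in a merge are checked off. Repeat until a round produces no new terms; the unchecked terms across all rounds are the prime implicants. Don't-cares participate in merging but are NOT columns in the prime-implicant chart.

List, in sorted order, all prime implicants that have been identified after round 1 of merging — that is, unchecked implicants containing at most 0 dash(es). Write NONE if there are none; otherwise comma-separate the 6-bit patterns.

Round 0: 000001✓ 000010✓ 000101✓ 001000✓ 001010✓ 001111 010010✓ 011101 100000✓ 100101✓ 100110✓ 101101✓ 101110✓ 110000✓ 111000✓
Round 1: -00101 0-0010 00-010 000-01 0010-0 1-0000 10-101 10-110 11-000
PIs = {-00101, 0-0010, 00-010, 000-01, 0010-0, 001111, 011101, 1-0000, 10-101, 10-110, 11-000}

001111, 011101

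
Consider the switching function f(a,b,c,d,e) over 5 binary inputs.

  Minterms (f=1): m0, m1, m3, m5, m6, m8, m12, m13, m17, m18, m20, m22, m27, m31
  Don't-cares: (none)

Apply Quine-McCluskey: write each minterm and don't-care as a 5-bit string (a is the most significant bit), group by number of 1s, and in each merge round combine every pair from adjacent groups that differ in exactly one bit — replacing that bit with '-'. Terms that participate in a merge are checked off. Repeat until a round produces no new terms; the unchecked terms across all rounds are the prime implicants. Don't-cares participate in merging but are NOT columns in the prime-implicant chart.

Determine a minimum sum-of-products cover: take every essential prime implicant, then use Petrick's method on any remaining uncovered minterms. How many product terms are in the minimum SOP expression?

Round 0: 00000✓ 00001✓ 00011✓ 00101✓ 00110✓ 01000✓ 01100✓ 01101✓ 10001✓ 10010✓ 10100✓ 10110✓ 11011✓ 11111✓
Round 1: -0001 -0110 0-000 0-101 00-01 000-1 0000- 01-00 0110- 10-10 101-0 11-11
PIs = {-0001, -0110, 0-000, 0-101, 00-01, 000-1, 0000-, 01-00, 0110-, 10-10, 101-0, 11-11}
Coverage chart:
  m0: 0-000,0000-
  m1: -0001,00-01,000-1,0000-
  m3: 000-1 ←essential
  m5: 0-101,00-01
  m6: -0110 ←essential
  m8: 0-000,01-00
  m12: 01-00,0110-
  m13: 0-101,0110-
  m17: -0001 ←essential
  m18: 10-10 ←essential
  m20: 101-0 ←essential
  m22: -0110,10-10,101-0
  m27: 11-11 ←essential
  m31: 11-11 ←essential
Essential: -0001, -0110, 000-1, 10-10, 101-0, 11-11
Petrick residual → 0-000, 0-101, 01-00
Min cover (9 terms): b'c'd'e + b'cde' + a'c'd'e' + a'cd'e + a'b'c'e + a'bd'e' + ab'de' + ab'ce' + abde

9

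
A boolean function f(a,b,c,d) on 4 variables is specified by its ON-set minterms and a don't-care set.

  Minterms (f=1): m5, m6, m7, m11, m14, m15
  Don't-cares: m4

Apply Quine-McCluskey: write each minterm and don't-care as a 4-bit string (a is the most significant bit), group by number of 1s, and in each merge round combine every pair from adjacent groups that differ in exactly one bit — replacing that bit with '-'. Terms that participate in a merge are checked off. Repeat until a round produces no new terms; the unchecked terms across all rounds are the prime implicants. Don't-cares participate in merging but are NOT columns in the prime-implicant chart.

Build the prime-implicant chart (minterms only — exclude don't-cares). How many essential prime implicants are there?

3

size-2^0 implicants → 0100(✓)  0101(✓)  0110(✓)  0111(✓)  1011(✓)  1110(✓)  1111(✓)
size-2^1 implicants → -110(✓)  -111(✓)  01-0(✓)  01-1(✓)  010-(✓)  011-(✓)  1-11  111-(✓)
size-2^2 implicants → -11-  01--
Unchecked terms (primes): -11-, 01--, 1-11
Minterm coverage:
  m5 ⊆ 01-- [E]
  m6 ⊆ -11-,01--
  m7 ⊆ -11-,01--
  m11 ⊆ 1-11 [E]
  m14 ⊆ -11- [E]
  m15 ⊆ -11-,1-11
E = {-11-, 01--, 1-11}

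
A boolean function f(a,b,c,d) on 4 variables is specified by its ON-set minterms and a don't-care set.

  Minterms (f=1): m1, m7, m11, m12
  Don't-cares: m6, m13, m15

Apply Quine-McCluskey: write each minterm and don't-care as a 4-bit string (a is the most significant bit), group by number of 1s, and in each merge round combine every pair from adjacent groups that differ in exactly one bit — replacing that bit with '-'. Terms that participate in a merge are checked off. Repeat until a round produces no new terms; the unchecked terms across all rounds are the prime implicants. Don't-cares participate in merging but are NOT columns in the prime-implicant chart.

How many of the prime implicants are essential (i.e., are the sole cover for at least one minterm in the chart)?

Round 0: 0001 0110✓ 0111✓ 1011✓ 1100✓ 1101✓ 1111✓
Round 1: -111 011- 1-11 11-1 110-
PIs = {-111, 0001, 011-, 1-11, 11-1, 110-}
Coverage chart:
  m1: 0001 ←essential
  m7: -111,011-
  m11: 1-11 ←essential
  m12: 110- ←essential
Essential: 0001, 1-11, 110-

3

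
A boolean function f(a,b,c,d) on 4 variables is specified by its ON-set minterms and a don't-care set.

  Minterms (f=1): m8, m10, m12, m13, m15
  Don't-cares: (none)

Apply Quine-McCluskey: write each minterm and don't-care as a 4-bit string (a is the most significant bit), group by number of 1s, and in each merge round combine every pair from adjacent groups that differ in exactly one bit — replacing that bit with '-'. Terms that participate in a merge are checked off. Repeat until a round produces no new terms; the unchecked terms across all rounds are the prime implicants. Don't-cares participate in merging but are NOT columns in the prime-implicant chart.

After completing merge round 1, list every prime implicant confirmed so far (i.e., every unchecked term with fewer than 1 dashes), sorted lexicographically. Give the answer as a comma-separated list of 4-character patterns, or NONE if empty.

NONE

Round 0: 1000✓ 1010✓ 1100✓ 1101✓ 1111✓
Round 1: 1-00 10-0 11-1 110-
PIs = {1-00, 10-0, 11-1, 110-}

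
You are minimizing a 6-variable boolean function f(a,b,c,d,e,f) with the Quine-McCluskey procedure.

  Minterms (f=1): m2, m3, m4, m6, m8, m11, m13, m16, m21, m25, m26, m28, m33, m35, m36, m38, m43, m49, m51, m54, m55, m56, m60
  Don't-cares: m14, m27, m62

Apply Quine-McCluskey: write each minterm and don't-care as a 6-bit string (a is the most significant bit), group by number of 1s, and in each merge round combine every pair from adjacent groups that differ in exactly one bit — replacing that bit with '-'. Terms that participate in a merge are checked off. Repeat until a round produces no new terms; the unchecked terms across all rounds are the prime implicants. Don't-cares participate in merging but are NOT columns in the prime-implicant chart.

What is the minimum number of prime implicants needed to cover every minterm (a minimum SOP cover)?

[col 0] 000010*, 000011*, 000100*, 000110*, 001000, 001011*, 001101, 001110*, 010000, 010101, 011001*, 011010*, 011011*, 011100*, 100001*, 100011*, 100100*, 100110*, 101011*, 110001*, 110011*, 110110*, 110111*, 111000*, 111100*, 111110*
[col 1] -00011*, -00100*, -00110*, -01011*, -11100, 0-1011, 00-011*, 00-110, 000-10, 00001-, 0001-0*, 0110-1, 01101-, 1-0001*, 1-0011*, 1-0110, 10-011*, 1000-1*, 1001-0*, 11-110, 110-11, 1100-1*, 11011-, 111-00, 1111-0
[col 2] -0-011, -001-0, 1-00-1
Prime implicants: -0-011, -001-0, -11100, 0-1011, 00-110, 000-10, 00001-, 001000, 001101, 010000, 010101, 0110-1, 01101-, 1-00-1, 1-0110, 11-110, 110-11, 11011-, 111-00, 1111-0
PI chart (minterm → PIs covering it):
  2 | 000-10,00001-
  3 | -0-011,00001-
  4 | -001-0  (sole → essential)
  6 | -001-0,00-110,000-10
  8 | 001000  (sole → essential)
  11 | -0-011,0-1011
  13 | 001101  (sole → essential)
  16 | 010000  (sole → essential)
  21 | 010101  (sole → essential)
  25 | 0110-1  (sole → essential)
  26 | 01101-  (sole → essential)
  28 | -11100  (sole → essential)
  33 | 1-00-1  (sole → essential)
  35 | -0-011,1-00-1
  36 | -001-0  (sole → essential)
  38 | -001-0,1-0110
  43 | -0-011  (sole → essential)
  49 | 1-00-1  (sole → essential)
  51 | 1-00-1,110-11
  54 | 1-0110,11-110,11011-
  55 | 110-11,11011-
  56 | 111-00  (sole → essential)
  60 | -11100,111-00,1111-0
Essential prime implicants: -0-011, -001-0, -11100, 001000, 001101, 010000, 010101, 0110-1, 01101-, 1-00-1, 111-00
Petrick residual → 000-10, 11011-
Minimum SOP uses 13 PIs: b'd'ef + b'c'df' + bcde'f' + a'b'c'ef' + a'b'cd'e'f' + a'b'cde'f + a'bc'd'e'f' + a'bc'de'f + a'bcd'f + a'bcd'e + ac'd'f + abc'de + abce'f'

13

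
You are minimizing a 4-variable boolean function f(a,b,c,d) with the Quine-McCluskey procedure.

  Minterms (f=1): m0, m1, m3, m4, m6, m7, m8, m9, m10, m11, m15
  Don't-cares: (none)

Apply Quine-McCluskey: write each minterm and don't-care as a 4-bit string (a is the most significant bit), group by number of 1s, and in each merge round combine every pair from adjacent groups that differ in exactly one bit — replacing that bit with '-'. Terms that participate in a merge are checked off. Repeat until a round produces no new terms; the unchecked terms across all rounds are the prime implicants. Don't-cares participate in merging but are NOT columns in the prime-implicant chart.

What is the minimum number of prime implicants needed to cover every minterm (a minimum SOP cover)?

4

size-2^0 implicants → 0000(✓)  0001(✓)  0011(✓)  0100(✓)  0110(✓)  0111(✓)  1000(✓)  1001(✓)  1010(✓)  1011(✓)  1111(✓)
size-2^1 implicants → -000(✓)  -001(✓)  -011(✓)  -111(✓)  0-00  0-11(✓)  00-1(✓)  000-(✓)  01-0  011-  1-11(✓)  10-0(✓)  10-1(✓)  100-(✓)  101-(✓)
size-2^2 implicants → --11  -0-1  -00-  10--
Unchecked terms (primes): --11, -0-1, -00-, 0-00, 01-0, 011-, 10--
Minterm coverage:
  m0 ⊆ -00-,0-00
  m1 ⊆ -0-1,-00-
  m3 ⊆ --11,-0-1
  m4 ⊆ 0-00,01-0
  m6 ⊆ 01-0,011-
  m7 ⊆ --11,011-
  m8 ⊆ -00-,10--
  m9 ⊆ -0-1,-00-,10--
  m10 ⊆ 10-- [E]
  m11 ⊆ --11,-0-1,10--
  m15 ⊆ --11 [E]
E = {--11, 10--}
Petrick residual → -00-, 01-0
Cover = cd + b'c' + a'bd' + ab'  |cover|=4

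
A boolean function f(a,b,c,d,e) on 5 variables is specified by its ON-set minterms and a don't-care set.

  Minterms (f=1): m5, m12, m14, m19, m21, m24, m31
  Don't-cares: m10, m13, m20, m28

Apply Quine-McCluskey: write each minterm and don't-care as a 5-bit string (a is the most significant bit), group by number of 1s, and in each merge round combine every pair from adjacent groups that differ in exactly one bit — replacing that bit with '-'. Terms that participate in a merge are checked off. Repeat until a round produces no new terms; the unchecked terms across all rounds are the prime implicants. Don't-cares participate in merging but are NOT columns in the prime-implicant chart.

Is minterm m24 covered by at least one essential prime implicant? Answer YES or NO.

[col 0] 00101*, 01010*, 01100*, 01101*, 01110*, 10011, 10100*, 10101*, 11000*, 11100*, 11111
[col 1] -0101, -1100, 0-101, 01-10, 011-0, 0110-, 1-100, 1010-, 11-00
Prime implicants: -0101, -1100, 0-101, 01-10, 011-0, 0110-, 1-100, 10011, 1010-, 11-00, 11111
PI chart (minterm → PIs covering it):
  5 | -0101,0-101
  12 | -1100,011-0,0110-
  14 | 01-10,011-0
  19 | 10011  (sole → essential)
  21 | -0101,1010-
  24 | 11-00  (sole → essential)
  31 | 11111  (sole → essential)
Essential prime implicants: 10011, 11-00, 11111

YES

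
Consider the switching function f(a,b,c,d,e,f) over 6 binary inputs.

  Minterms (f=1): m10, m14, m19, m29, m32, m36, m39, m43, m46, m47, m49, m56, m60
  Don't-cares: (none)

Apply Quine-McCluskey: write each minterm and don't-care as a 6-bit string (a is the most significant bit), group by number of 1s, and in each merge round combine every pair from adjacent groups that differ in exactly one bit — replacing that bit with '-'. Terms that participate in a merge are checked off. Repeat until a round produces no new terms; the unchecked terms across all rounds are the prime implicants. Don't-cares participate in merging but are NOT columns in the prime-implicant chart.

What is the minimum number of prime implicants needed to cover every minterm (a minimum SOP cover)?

[col 0] 001010*, 001110*, 010011, 011101, 100000*, 100100*, 100111*, 101011*, 101110*, 101111*, 110001, 111000*, 111100*
[col 1] -01110, 001-10, 10-111, 100-00, 101-11, 10111-, 111-00
Prime implicants: -01110, 001-10, 010011, 011101, 10-111, 100-00, 101-11, 10111-, 110001, 111-00
PI chart (minterm → PIs covering it):
  10 | 001-10  (sole → essential)
  14 | -01110,001-10
  19 | 010011  (sole → essential)
  29 | 011101  (sole → essential)
  32 | 100-00  (sole → essential)
  36 | 100-00  (sole → essential)
  39 | 10-111  (sole → essential)
  43 | 101-11  (sole → essential)
  46 | -01110,10111-
  47 | 10-111,101-11,10111-
  49 | 110001  (sole → essential)
  56 | 111-00  (sole → essential)
  60 | 111-00  (sole → essential)
Essential prime implicants: 001-10, 010011, 011101, 10-111, 100-00, 101-11, 110001, 111-00
Petrick residual → -01110
Minimum SOP uses 9 PIs: b'cdef' + a'b'cef' + a'bc'd'ef + a'bcde'f + ab'def + ab'c'e'f' + ab'cef + abc'd'e'f + abce'f'

9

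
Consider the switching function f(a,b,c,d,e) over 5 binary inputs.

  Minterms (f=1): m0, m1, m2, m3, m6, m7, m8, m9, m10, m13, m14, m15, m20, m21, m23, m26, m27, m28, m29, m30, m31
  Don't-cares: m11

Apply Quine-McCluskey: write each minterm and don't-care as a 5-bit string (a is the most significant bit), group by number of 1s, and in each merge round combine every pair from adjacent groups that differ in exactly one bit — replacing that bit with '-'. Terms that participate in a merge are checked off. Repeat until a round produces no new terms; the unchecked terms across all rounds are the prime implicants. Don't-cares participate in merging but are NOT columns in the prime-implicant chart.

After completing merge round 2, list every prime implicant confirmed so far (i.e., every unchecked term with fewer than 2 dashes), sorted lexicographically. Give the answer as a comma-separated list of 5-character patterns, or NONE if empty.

NONE

Round 0: 00000✓ 00001✓ 00010✓ 00011✓ 00110✓ 00111✓ 01000✓ 01001✓ 01010✓ 01011✓ 01101✓ 01110✓ 01111✓ 10100✓ 10101✓ 10111✓ 11010✓ 11011✓ 11100✓ 11101✓ 11110✓ 11111✓
Round 1: -0111✓ -1010✓ -1011✓ -1101✓ -1110✓ -1111✓ 0-000✓ 0-001✓ 0-010✓ 0-011✓ 0-110✓ 0-111✓ 00-10✓ 00-11✓ 000-0✓ 000-1✓ 0000-✓ 0001-✓ 0011-✓ 01-01✓ 01-10✓ 01-11✓ 010-0✓ 010-1✓ 0100-✓ 0101-✓ 011-1✓ 0111-✓ 1-100✓ 1-101✓ 1-111✓ 101-1✓ 1010-✓ 11-10✓ 11-11✓ 1101-✓ 111-0✓ 111-1✓ 1110-✓ 1111-✓
Round 2: --111 -1-10✓ -1-11✓ -101-✓ -11-1 -111-✓ 0--10✓ 0--11✓ 0-0-0✓ 0-0-1✓ 0-00-✓ 0-01-✓ 0-11-✓ 00-1-✓ 000--✓ 01--1 01-1-✓ 010--✓ 1-1-1 1-10- 11-1-✓ 111--
Round 3: -1-1- 0--1- 0-0--
PIs = {--111, -1-1-, -11-1, 0--1-, 0-0--, 01--1, 1-1-1, 1-10-, 111--}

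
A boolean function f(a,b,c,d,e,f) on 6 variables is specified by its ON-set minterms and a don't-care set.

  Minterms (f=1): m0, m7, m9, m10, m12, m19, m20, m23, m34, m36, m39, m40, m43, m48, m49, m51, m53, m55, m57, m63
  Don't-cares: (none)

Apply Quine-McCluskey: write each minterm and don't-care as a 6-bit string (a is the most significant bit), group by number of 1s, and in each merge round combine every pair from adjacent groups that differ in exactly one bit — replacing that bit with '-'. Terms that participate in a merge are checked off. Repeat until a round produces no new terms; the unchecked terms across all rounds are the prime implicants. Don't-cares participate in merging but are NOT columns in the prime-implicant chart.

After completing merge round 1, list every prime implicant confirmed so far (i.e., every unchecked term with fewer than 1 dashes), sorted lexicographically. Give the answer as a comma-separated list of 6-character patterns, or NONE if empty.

Round 0: 000000 000111✓ 001001 001010 001100 010011✓ 010100 010111✓ 100010 100100 100111✓ 101000 101011 110000✓ 110001✓ 110011✓ 110101✓ 110111✓ 111001✓ 111111✓
Round 1: -00111✓ -10011✓ -10111✓ 0-0111✓ 010-11✓ 1-0111✓ 11-001 11-111 110-01✓ 110-11✓ 1100-1✓ 11000- 1101-1✓
Round 2: --0111 -10-11 110--1
PIs = {--0111, -10-11, 000000, 001001, 001010, 001100, 010100, 100010, 100100, 101000, 101011, 11-001, 11-111, 110--1, 11000-}

000000, 001001, 001010, 001100, 010100, 100010, 100100, 101000, 101011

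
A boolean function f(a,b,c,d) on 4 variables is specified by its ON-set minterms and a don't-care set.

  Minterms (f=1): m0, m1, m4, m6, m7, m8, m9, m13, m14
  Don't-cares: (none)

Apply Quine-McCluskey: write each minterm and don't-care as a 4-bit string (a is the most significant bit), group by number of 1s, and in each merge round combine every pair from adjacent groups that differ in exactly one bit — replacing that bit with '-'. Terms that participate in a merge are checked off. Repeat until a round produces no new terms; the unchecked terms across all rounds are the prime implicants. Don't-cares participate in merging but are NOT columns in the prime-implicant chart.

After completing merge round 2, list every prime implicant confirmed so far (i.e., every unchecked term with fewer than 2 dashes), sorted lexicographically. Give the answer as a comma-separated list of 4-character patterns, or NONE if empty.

Round 0: 0000✓ 0001✓ 0100✓ 0110✓ 0111✓ 1000✓ 1001✓ 1101✓ 1110✓
Round 1: -000✓ -001✓ -110 0-00 000-✓ 01-0 011- 1-01 100-✓
Round 2: -00-
PIs = {-00-, -110, 0-00, 01-0, 011-, 1-01}

-110, 0-00, 01-0, 011-, 1-01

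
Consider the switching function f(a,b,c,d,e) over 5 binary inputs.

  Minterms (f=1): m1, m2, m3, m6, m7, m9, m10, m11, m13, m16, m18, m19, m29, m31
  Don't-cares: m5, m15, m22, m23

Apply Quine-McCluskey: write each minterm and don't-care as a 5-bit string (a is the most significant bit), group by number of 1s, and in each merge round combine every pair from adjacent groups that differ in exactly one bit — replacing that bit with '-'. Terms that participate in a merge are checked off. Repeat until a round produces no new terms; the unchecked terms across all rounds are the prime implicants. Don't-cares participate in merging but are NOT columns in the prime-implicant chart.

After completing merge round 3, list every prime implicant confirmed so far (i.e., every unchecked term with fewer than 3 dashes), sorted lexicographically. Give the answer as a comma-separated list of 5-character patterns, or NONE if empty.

--111, -11-1, 0-01-, 100-0

size-2^0 implicants → 00001(✓)  00010(✓)  00011(✓)  00101(✓)  00110(✓)  00111(✓)  01001(✓)  01010(✓)  01011(✓)  01101(✓)  01111(✓)  10000(✓)  10010(✓)  10011(✓)  10110(✓)  10111(✓)  11101(✓)  11111(✓)
size-2^1 implicants → -0010(✓)  -0011(✓)  -0110(✓)  -0111(✓)  -1101(✓)  -1111(✓)  0-001(✓)  0-010(✓)  0-011(✓)  0-101(✓)  0-111(✓)  00-01(✓)  00-10(✓)  00-11(✓)  000-1(✓)  0001-(✓)  001-1(✓)  0011-(✓)  01-01(✓)  01-11(✓)  010-1(✓)  0101-(✓)  011-1(✓)  1-111(✓)  10-10(✓)  10-11(✓)  100-0  1001-(✓)  1011-(✓)  111-1(✓)
size-2^2 implicants → --111  -0-10(✓)  -0-11(✓)  -001-(✓)  -011-(✓)  -11-1  0--01(✓)  0--11(✓)  0-0-1(✓)  0-01-  0-1-1(✓)  00--1(✓)  00-1-(✓)  01--1(✓)  10-1-(✓)
size-2^3 implicants → -0-1-  0---1
Unchecked terms (primes): --111, -0-1-, -11-1, 0---1, 0-01-, 100-0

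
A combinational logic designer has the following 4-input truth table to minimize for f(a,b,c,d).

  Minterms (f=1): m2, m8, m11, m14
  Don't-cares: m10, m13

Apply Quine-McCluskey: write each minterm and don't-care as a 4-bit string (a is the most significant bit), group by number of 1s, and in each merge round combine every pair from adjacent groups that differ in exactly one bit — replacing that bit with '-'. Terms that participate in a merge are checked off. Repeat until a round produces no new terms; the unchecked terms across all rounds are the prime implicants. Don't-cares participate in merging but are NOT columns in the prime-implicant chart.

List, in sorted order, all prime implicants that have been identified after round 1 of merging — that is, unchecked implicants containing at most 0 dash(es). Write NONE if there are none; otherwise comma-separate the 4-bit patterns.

size-2^0 implicants → 0010(✓)  1000(✓)  1010(✓)  1011(✓)  1101  1110(✓)
size-2^1 implicants → -010  1-10  10-0  101-
Unchecked terms (primes): -010, 1-10, 10-0, 101-, 1101

1101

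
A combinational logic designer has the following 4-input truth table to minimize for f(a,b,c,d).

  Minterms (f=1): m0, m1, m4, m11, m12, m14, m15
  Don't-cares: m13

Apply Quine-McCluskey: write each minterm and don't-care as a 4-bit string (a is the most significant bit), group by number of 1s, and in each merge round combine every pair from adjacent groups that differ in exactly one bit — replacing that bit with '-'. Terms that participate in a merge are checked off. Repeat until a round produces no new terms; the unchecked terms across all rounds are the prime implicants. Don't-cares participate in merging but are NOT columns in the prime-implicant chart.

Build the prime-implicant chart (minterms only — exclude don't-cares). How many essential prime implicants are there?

3

size-2^0 implicants → 0000(✓)  0001(✓)  0100(✓)  1011(✓)  1100(✓)  1101(✓)  1110(✓)  1111(✓)
size-2^1 implicants → -100  0-00  000-  1-11  11-0(✓)  11-1(✓)  110-(✓)  111-(✓)
size-2^2 implicants → 11--
Unchecked terms (primes): -100, 0-00, 000-, 1-11, 11--
Minterm coverage:
  m0 ⊆ 0-00,000-
  m1 ⊆ 000- [E]
  m4 ⊆ -100,0-00
  m11 ⊆ 1-11 [E]
  m12 ⊆ -100,11--
  m14 ⊆ 11-- [E]
  m15 ⊆ 1-11,11--
E = {000-, 1-11, 11--}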